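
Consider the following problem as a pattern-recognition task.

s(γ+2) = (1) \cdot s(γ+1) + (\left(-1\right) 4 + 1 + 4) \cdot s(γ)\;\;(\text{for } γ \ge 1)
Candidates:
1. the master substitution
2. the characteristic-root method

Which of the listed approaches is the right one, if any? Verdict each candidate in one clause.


Best approach: the characteristic-root method — because shifting γ leaves the equation's coefficients unchanged, exponential trials reduce it to algebra.
- the master substitution — the recursive argument is a shift of the index, not a fixed fraction of it.
- the characteristic-root method: applicable, and directly so.


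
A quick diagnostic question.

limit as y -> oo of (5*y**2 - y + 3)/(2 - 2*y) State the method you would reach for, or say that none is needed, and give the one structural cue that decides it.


Diagnosis: dominant-term comparison — as y grows, only the highest-degree terms matter — compare leading terms and read the limit off. l'Hôpital's at-infinity variant applies to the expression viewed as a single quotient; the leading-term comparison is the direct route.


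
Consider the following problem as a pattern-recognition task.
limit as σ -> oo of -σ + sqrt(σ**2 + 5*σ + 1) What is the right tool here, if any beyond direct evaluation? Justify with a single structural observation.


Best approach: conjugate multiplication — infinity minus infinity with a radical in play — multiply by the conjugate so the divergences of sqrt(σ**2 + 5*σ + 1) and σ annihilate.


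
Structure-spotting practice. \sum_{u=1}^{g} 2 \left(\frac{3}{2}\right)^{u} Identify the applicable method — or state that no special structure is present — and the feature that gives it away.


Verdict: the geometric series formula — the ratio of consecutive terms is the constant \frac{3}{2}, independent of the index — a geometric sum.


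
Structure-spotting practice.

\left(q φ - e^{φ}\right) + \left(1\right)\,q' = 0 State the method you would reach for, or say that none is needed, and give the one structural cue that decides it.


Technique: a linear integrating factor — q appears only to the first power with coefficient φ — the classic integrating-factor setup.


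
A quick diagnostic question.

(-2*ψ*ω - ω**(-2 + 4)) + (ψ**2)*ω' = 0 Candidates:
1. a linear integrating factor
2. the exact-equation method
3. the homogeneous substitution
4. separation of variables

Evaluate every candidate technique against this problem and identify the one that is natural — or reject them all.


Diagnosis: the homogeneous substitution — the slope is degree-zero homogeneous: the ratio substitution v = ω/ψ collapses it. Rearranged, this also fits the Bernoulli template directly; the homogeneous substitution reads the structure without the rearrangement.
- a linear integrating factor — a nonlinear term in the unknown puts this outside the integrating-factor template.
- the exact-equation method: no potential function has this form as its differential, as written.
- the homogeneous substitution: a fit — the right tool for this form.
- separation of variables: the two dependences do not factor apart.


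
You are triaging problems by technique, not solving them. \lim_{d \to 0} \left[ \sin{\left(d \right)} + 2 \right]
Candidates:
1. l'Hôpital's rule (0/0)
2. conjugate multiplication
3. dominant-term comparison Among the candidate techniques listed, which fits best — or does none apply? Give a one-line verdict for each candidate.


Diagnosis: no special technique — the function is continuous at 0; evaluation is itself the limit, no machinery required.
- l'Hôpital's rule (0/0) — evaluation at the point is determinate, so the rule has nothing to repair.
- conjugate multiplication: rationalization has no target — no divergent radical difference appears.
- dominant-term comparison: no ranking of term growth rates resolves the limit here.


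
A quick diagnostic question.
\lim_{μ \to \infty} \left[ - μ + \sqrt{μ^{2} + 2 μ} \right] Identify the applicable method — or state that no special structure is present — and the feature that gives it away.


Best approach: conjugate multiplication — an infinity-minus-infinity difference with a surviving radical — multiply by the conjugate to cancel the divergence.


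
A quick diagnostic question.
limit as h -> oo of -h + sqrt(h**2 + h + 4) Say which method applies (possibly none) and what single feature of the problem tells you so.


Best approach: conjugate multiplication — turning the difference into a conjugate-rationalized ratio makes the limit readable.


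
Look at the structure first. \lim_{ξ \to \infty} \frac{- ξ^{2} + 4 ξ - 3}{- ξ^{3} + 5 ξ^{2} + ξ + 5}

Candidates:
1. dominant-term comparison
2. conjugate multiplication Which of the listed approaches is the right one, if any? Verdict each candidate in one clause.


Verdict: dominant-term comparison — growth-rate triage: the leading powers of ξ decide the limit, everything else is noise.
- dominant-term comparison — yes — fits the structure here.
- conjugate multiplication — the conjugate move applies to radical differences, which this is not.


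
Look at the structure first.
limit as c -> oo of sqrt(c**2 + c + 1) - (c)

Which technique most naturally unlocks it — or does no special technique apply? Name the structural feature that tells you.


Technique: conjugate multiplication — this difference gives up after one conjugate multiplication — the radical structure cancels against its conjugate.


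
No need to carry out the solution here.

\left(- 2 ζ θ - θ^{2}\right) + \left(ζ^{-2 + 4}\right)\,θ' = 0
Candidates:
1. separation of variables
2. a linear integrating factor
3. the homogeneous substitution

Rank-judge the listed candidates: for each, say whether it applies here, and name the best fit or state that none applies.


Diagnosis: the homogeneous substitution — the slope's numerator and denominator have matching total degree, so it depends only on θ/ζ and the ratio substitution collapses it. A Bernoulli rewrite works here as the equation stands — the homogeneous substitution is the more immediate reading.
- separation of variables: the two dependences are entangled, not a clean product of one-variable pieces.
- a linear integrating factor: the unknown enters nonlinearly (through a power, a denominator, or a transcendental function), which the linear integrating-factor recipe cannot absorb as-is — any repair would come from a preliminary substitution, not the factor.
- the homogeneous substitution — applicable, and directly so.


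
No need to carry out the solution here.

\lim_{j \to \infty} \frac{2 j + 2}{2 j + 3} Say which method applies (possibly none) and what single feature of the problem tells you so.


Verdict: dominant-term comparison — at large j only the top-degree terms survive; compare the leading terms and the limit falls out. Differentiating the expression as a single quotient would eventually settle it as well; matching dominant growth settles it immediately.


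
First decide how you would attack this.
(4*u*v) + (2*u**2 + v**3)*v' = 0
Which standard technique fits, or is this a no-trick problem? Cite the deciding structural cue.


Technique: the exact-equation method — the compatibility test passes: the v-derivative of 4*u*v matches the u-derivative of 2*u**2 + v**3, so integrate a potential.


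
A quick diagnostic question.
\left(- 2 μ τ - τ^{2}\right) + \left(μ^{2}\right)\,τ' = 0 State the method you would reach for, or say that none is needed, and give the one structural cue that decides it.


Diagnosis: the homogeneous substitution — solved for the derivative, the right side is unchanged under scaling μ and τ together — it depends only on the ratio τ/μ, so substitute a single ratio variable. A Bernoulli rewrite works here as the equation stands — the homogeneous substitution is the more immediate reading.


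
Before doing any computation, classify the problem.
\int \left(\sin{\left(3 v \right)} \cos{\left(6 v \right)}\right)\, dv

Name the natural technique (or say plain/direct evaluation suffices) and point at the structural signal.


Best approach: a trigonometric identity — apply product-to-sum to \sin{\left(3 v \right)} \cos{\left(6 v \right)}: two clean single-angle terms replace one awkward product.


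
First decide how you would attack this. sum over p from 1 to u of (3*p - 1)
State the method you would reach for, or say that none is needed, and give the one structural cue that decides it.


Verdict: no special technique — nothing telescopes and nothing is geometric; polynomial terms in p sum term by term.


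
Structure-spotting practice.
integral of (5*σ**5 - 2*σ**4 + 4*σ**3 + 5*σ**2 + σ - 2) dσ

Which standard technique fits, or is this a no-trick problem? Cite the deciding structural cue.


Method: no special technique — every term is a constant multiple of a power of σ; term-wise power-rule integration needs no preliminary transformation.


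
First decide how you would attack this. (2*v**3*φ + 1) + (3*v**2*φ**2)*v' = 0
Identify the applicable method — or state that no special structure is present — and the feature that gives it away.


Verdict: the exact-equation method — 2*v**3*φ + 1 and 3*v**2*φ**2 pass the exactness check on the nose, so no integrating factor in φ or v is needed at all.


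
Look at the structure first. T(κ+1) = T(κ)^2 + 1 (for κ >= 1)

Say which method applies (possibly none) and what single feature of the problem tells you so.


Method: no special technique — no ansatz, no master substitution, no summation factor survives the nonlinearity here.


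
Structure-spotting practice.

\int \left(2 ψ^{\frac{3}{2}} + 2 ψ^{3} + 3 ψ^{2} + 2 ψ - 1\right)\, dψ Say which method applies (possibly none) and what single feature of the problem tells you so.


Diagnosis: no special technique — scan for structure and find none: constant multiples of powers of ψ, integrate directly.


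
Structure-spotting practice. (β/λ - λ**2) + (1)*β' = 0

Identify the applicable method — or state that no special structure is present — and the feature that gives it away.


Diagnosis: a linear integrating factor — the unknown enters only to the first power against a nonzero forcing term — the integrating-factor template applies directly.


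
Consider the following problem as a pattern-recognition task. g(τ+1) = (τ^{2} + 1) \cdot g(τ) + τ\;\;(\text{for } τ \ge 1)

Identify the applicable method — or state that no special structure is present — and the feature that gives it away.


Best approach: a summation factor — rescale the sequence by the product of the weights τ^{2} + 1 so far — the recurrence collapses to a plain running sum.


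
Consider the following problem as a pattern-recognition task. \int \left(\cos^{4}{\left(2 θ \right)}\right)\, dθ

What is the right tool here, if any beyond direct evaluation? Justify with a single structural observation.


Verdict: a trigonometric identity — an even power like \cos^{4}{\left(2 θ \right)} flattens under the half-angle identity into first-degree cosines you can integrate directly.


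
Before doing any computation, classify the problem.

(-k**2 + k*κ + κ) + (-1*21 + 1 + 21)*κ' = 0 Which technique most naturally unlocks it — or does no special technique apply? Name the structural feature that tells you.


Verdict: a linear integrating factor — linear in the unknown with genuine forcing: multiply through by the exponential of the integrated coefficient and the left side closes into one derivative.


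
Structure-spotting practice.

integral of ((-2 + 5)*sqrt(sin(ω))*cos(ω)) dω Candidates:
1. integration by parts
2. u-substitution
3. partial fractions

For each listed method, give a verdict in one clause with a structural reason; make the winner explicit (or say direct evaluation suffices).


Verdict: u-substitution — the only nontrivial dependence routes through sin(ω), whose derivative supplies the leftover factor up to a constant multiple — u = sin(ω) flattens it.
- integration by parts — there is no nonconstant-polynomial-times-kernel split with an exp, sine, cosine (degree-1 argument), or logarithm partner.
- u-substitution — applicable, and directly so.
- partial fractions: there is no rational-function structure to decompose.


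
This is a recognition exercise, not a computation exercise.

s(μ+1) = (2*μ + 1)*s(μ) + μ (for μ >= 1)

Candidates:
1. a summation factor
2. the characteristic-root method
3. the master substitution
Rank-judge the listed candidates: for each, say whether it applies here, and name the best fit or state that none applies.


Best approach: a summation factor — normalize by the running product of 2*μ + 1: the left side becomes a difference, and differences sum.
- a summation factor: yes — fits the structure here.
- the characteristic-root method — an index-dependent weight blocks the pure exponential ansatz.
- the master substitution — the recursive argument is a shift of the index, not a fixed fraction of it.


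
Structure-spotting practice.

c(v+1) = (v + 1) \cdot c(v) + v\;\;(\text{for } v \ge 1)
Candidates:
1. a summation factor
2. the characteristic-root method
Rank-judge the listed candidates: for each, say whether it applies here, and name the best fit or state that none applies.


Diagnosis: a summation factor — rescale the sequence by the product of the weights v + 1 so far — the recurrence collapses to a plain running sum.
- a summation factor — yes, a natural case for it.
- the characteristic-root method: the coefficients vary with the index, breaking the constant-coefficient structure the method needs.


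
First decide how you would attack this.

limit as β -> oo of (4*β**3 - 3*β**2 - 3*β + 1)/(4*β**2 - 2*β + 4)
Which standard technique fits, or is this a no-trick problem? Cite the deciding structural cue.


Verdict: dominant-term comparison — growth-rate triage: the leading powers of β decide the limit, everything else is noise. l'Hôpital's at-infinity variant applies to the expression viewed as a single quotient; the leading-term comparison is the direct route.


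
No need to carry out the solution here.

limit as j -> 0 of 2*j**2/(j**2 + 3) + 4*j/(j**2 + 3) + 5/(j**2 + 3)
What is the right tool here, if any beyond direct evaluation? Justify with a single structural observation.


Method: no special technique — nothing blocks direct substitution at 0: plug in and finish.


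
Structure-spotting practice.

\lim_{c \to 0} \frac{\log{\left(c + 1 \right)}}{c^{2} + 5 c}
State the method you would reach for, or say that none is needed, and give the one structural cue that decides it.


Method: l'Hôpital's rule (0/0) — both numerator and denominator vanish at 0: the genuine 0/0 indeterminate that l'Hôpital exists for. Expanding numerator and denominator to first order gives the same value — the rule automates exactly that.


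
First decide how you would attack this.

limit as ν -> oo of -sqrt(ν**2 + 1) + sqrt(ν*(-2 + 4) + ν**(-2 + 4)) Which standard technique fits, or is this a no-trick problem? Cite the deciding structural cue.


Technique: conjugate multiplication — turning the difference into a conjugate-rationalized ratio makes the limit readable.


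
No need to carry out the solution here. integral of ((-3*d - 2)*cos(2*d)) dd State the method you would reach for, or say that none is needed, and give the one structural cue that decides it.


Method: integration by parts — the integrand splits as -3*d - 2 times cos(2*d) — repeatedly differentiating the polynomial part kills it, which is the parts ladder.


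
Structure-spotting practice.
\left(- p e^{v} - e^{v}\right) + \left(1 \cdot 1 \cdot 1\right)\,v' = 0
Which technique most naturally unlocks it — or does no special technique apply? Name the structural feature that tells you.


Diagnosis: separation of variables — solved for the derivative, the right side splits multiplicatively into a function of each variable alone — divide and integrate each side.


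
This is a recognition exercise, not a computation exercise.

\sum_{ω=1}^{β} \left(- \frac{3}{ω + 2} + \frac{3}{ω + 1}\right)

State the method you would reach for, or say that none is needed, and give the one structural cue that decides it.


Method: telescoping — spot the paired structure — each term adds \frac{3}{ω + 1} and subtracts its successor value, which the next term restores: the definition of a telescoping chain.


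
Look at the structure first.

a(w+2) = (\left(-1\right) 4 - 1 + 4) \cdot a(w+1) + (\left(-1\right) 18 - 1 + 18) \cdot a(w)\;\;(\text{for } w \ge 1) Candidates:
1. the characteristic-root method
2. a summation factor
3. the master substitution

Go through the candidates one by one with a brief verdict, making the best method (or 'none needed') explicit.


Technique: the characteristic-root method — linear, homogeneous, constant coefficients: solutions of the form r^w exist — find the roots of the characteristic polynomial.
- the characteristic-root method — applicable, and directly so.
- a summation factor — a summation factor telescopes one-step recursions; this one carries higher-order memory.
- the master substitution: the recursion steps by a constant offset, so exponential reindexing is pointless.


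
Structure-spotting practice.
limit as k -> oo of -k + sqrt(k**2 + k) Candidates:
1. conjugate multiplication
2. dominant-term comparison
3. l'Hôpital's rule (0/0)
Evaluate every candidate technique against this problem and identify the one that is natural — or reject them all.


Diagnosis: conjugate multiplication — turning the difference into a conjugate-rationalized ratio makes the limit readable.
- conjugate multiplication — yes, a natural case for it.
- dominant-term comparison: no dominant-degree comparison decides it.
- l'Hôpital's rule (0/0) — substitution produces ∞ − ∞ rather than a vanishing quotient; the rule needs a 0/0 ratio to act on.


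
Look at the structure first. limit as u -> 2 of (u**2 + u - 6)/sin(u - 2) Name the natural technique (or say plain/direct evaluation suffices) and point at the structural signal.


Diagnosis: l'Hôpital's rule (0/0) — plug in 2: top and bottom both hit zero, so differentiate each and retry. One could equally expand both pieces locally and compare leading terms; the rule does that in one stroke.


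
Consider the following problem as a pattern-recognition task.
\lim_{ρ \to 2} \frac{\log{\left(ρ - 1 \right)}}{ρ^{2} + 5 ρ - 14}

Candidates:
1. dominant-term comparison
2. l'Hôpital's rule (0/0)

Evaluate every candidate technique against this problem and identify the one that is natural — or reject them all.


Method: l'Hôpital's rule (0/0) — the 0/0 form at 2 is the signature situation for l'Hôpital's rule. One could equally expand both pieces locally and compare leading terms; the rule does that in one stroke.
- dominant-term comparison — this limit is not decided by comparing polynomial growth at infinity.
- l'Hôpital's rule (0/0) — applies; the problem has the shape this method handles.


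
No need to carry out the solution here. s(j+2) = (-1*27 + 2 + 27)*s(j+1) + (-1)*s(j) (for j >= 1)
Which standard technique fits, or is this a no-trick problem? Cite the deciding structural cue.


Best approach: the characteristic-root method — this is the constant-coefficient homogeneous case — the whole solution in j reduces to a polynomial's roots.


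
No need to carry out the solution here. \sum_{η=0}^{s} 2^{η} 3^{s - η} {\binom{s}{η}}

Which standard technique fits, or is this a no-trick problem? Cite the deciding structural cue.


Technique: the binomial theorem — {\binom{s}{η}} weighting matched powers of 2 and 3 is the expanded form of (2 + 3)^s — fold it back up.


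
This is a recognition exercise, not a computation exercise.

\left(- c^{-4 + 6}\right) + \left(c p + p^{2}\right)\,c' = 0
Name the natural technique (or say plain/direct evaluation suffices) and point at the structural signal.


Verdict: the homogeneous substitution — the slope is degree-zero homogeneous: the ratio substitution v = c/p collapses it. This can also be massaged into Bernoulli form (the roles of the variables may need exchanging); the homogeneous substitution avoids that setup.


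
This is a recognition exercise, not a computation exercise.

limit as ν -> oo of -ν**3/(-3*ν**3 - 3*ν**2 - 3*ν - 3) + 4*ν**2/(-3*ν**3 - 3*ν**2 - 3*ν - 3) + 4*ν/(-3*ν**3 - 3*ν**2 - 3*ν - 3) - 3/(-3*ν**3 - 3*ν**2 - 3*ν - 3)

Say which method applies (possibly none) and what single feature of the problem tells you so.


Diagnosis: dominant-term comparison — divide through by the highest power of ν; every lower-order term dies and the dominant terms decide the limit. As a single quotient, the ∞/∞ shape would yield to repeated differentiation as well — the growth comparison gets there in one look.


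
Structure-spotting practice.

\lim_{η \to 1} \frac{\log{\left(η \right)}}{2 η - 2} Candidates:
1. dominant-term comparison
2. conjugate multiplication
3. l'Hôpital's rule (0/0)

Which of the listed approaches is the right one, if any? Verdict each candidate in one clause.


Method: l'Hôpital's rule (0/0) — plug in 1: top and bottom both hit zero, so differentiate each and retry. Known elementary limits would finish this too — the rule just bypasses the case analysis.
- dominant-term comparison: this limit is not decided by comparing polynomial growth at infinity.
- conjugate multiplication — no divergent radical difference is present for a conjugate pair to cancel.
- l'Hôpital's rule (0/0): applicable, and directly so.


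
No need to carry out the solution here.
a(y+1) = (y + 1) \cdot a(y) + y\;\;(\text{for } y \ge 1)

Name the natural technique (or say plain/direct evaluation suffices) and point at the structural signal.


Verdict: a summation factor — because the multiplier y + 1 is index-dependent, divide through by its running product and sum the resulting differences.


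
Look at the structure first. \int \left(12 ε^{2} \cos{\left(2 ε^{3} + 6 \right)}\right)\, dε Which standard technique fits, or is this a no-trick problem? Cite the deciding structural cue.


Verdict: u-substitution — set u = 2 ε^{3} + 6: a constant multiple of its derivative, namely 12 ε^{2}, is present as a factor once the integrand is collected, so the du is sitting there waiting.


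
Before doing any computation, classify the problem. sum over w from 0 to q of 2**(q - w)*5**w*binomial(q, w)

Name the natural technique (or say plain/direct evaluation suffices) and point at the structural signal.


Technique: the binomial theorem — binomial(q, w) weighting matched powers of 5 and 2 is the expanded form of (5 + 2)^q — fold it back up.


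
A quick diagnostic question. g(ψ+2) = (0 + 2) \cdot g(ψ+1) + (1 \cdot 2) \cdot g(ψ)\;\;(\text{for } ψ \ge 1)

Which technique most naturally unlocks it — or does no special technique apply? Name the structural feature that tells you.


Verdict: the characteristic-root method — every coefficient is a fixed number and the forcing is zero — substitute r^ψ and read off the root equation.


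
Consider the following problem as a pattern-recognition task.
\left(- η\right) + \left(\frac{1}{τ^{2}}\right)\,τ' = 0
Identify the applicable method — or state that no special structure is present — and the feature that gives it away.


Verdict: separation of variables — all dependence on the two variables factors apart, the defining separable shape. The equation is exact as it stands too — a potential function exists — though separation reads the split structure directly.


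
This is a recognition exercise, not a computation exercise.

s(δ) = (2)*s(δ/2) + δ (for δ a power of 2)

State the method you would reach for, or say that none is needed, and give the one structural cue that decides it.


Technique: the master substitution — the index is divided (δ/2), not shifted — substitute δ = 2^m to straighten it into a shift recurrence.


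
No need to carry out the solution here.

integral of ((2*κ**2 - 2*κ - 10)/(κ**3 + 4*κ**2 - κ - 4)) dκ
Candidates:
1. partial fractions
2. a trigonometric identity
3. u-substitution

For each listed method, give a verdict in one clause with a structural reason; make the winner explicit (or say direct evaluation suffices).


Verdict: partial fractions — the factorization of κ**3 + 4*κ**2 - κ - 4 is the whole battle; after it, each term is a table integral.
- partial fractions: applies; the problem has the shape this method handles.
- a trigonometric identity — no sine or cosine appears, so there is nothing for a trigonometric identity to act on.
- u-substitution: no subexpression of the integrand pairs with its own derivative as a factor — individual terms may offer their own substitutions, but any change of variable covering the whole integral would have to be constructed from outside the expression.


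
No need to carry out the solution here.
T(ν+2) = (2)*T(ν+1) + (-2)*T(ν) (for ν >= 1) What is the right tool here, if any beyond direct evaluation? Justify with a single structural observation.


Best approach: the characteristic-root method — this is the constant-coefficient homogeneous case — the whole solution in ν reduces to a polynomial's roots.


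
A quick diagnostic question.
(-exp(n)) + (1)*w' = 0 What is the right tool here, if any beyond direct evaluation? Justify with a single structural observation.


Method: no special technique — the slope is a pure function of n; integrate both sides and be done.


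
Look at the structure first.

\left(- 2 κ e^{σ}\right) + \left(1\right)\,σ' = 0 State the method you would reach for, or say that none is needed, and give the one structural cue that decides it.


Technique: separation of variables — all dependence on the two variables factors apart, the defining separable shape.


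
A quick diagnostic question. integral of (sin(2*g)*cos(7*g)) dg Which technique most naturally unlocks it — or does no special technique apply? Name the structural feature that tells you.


Diagnosis: a trigonometric identity — the identity turns sin(2*g)*cos(7*g) into two lone cosines/sines, each trivially integrable.


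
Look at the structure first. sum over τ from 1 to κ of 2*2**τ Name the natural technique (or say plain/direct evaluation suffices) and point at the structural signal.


Best approach: the geometric series formula — check a ratio of consecutive terms: it is 2, independent of the index, so the geometric formula closes the sum.


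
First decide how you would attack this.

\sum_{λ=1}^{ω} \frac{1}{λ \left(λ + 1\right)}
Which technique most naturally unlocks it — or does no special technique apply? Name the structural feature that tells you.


Verdict: telescoping — after splitting \frac{1}{λ \left(λ + 1\right)} into partial fractions, the pieces are shifted copies of one function and cancel telescopically.


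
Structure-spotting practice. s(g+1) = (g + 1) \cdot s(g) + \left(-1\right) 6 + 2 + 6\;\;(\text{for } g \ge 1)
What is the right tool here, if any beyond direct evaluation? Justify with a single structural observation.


Diagnosis: a summation factor — an index-dependent multiplier g + 1 rules out characteristic roots; a summation factor converts it to a pure difference.


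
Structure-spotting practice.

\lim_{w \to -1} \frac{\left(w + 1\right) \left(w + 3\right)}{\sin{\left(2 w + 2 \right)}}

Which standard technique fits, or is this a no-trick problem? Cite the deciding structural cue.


Technique: l'Hôpital's rule (0/0) — plug in -1: top and bottom both hit zero, so differentiate each and retry. A first-order expansion at the point is an equally standard path; the rule packages it.


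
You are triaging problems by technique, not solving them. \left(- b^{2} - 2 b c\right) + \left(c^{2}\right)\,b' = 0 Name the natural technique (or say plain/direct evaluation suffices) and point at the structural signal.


Technique: the homogeneous substitution — solved for the derivative, the right side is unchanged under scaling c and b together — it depends only on the ratio b/c, so substitute a single ratio variable. Rearranged, this also fits the Bernoulli template directly; the homogeneous substitution reads the structure without the rearrangement.


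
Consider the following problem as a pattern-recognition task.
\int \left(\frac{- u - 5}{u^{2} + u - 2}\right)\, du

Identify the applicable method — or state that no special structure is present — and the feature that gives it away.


Diagnosis: partial fractions — the bottom factors while the top stays lower-degree — split into simple fractions and integrate piece by piece.


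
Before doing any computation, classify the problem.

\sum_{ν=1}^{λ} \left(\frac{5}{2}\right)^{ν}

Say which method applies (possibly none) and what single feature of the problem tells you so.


Method: the geometric series formula — each summand is the previous one scaled by \frac{5}{2}; that constant multiplier is itself the geometric structure.


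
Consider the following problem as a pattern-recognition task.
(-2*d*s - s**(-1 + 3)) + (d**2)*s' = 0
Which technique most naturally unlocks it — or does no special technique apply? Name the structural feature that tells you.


Method: the homogeneous substitution — the slope's numerator and denominator share total degree; set v = s/d and the equation drops to separable form. This doubles as a Bernoulli equation in the unknown as written; the homogeneous route needs no setup at all.


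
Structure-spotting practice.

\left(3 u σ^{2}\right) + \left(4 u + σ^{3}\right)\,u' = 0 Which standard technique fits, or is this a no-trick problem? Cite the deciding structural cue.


Verdict: the exact-equation method — checking ∂/∂u of 3 u σ^{2} against ∂/∂σ of 4 u + σ^{3}: they match — the equation is exact as it stands.


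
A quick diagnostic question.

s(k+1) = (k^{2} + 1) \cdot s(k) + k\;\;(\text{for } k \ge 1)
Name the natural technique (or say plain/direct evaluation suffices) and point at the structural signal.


Best approach: a summation factor — an index-dependent multiplier k^{2} + 1 rules out characteristic roots; a summation factor converts it to a pure difference.


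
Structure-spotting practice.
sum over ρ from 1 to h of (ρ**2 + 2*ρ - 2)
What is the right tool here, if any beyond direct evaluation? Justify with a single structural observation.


Method: no special technique — with only polynomial terms in ρ present, the classical sum-of-powers identities are all you need.


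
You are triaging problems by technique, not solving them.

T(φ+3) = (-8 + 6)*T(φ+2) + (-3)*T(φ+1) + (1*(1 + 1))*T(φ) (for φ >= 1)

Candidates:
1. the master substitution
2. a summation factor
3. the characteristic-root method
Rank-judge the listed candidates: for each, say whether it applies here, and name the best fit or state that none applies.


Best approach: the characteristic-root method — no index-dependence in the weights and nothing inhomogeneous: classic characteristic-equation setup.
- the master substitution: the recursion shifts the index rather than dividing it.
- a summation factor: the recurrence reaches back more than one step, outside the first-order family a summation factor normalizes.
- the characteristic-root method — applies; the problem has the shape this method handles.


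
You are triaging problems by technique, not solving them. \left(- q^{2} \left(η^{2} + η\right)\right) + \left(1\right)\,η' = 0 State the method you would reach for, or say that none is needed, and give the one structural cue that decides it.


Technique: separation of variables — all dependence on the two variables factors apart, the defining separable shape. This doubles as a Bernoulli equation in the unknown as written; dividing and integrating works on it directly.


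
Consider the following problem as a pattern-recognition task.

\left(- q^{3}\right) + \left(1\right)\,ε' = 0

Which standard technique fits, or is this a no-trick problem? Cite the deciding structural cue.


Diagnosis: no special technique — solved for the derivative, no ε appears — this is antidifferentiation in q wearing ODE clothing.


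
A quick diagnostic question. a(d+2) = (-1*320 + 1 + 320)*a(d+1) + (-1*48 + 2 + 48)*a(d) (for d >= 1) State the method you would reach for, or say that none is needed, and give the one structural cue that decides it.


Verdict: the characteristic-root method — the recurrence treats every index alike (constant coefficients, no forcing) — precisely the regime where r^d trials close it.


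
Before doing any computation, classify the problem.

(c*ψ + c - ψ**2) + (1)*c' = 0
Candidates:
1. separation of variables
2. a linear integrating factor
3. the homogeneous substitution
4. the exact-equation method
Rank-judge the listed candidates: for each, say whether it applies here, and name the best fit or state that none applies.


Technique: a linear integrating factor — the unknown enters only to the first power against a nonzero forcing term — the integrating-factor template applies directly.
- separation of variables — the two dependences are entangled, not a clean product of one-variable pieces.
- a linear integrating factor — applicable, and directly so.
- the homogeneous substitution: the ratio substitution does not collapse this equation.
- the exact-equation method — the cross partial derivatives disagree, so no single potential exists.


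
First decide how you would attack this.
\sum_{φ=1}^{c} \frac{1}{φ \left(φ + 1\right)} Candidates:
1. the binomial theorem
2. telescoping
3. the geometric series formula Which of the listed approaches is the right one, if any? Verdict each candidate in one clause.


Diagnosis: telescoping — \frac{1}{φ \left(φ + 1\right)} hides a difference of shifted reciprocals — decompose it and the middle of the sum vanishes.
- the binomial theorem: the terms do not reassemble into a binomial power.
- telescoping — a fit — the right tool for this form.
- the geometric series formula — dividing successive terms gives an index-dependent quantity, not a constant.


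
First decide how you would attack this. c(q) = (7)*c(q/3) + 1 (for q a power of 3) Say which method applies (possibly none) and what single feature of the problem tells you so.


Method: the master substitution — the argument shrinks by the factor 3, so measure the index on a logarithmic scale and the recursion becomes a shift.


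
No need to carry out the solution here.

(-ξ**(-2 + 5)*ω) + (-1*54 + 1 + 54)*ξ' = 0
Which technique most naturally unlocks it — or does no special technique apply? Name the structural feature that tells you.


Verdict: separation of variables — solved for the derivative, the right side splits multiplicatively into a function of each variable alone — divide and integrate each side.


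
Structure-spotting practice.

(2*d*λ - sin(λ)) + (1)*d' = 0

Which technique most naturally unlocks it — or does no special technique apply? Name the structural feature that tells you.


Diagnosis: a linear integrating factor — the unknown enters only to the first power against a nonzero forcing term — the integrating-factor template applies directly.


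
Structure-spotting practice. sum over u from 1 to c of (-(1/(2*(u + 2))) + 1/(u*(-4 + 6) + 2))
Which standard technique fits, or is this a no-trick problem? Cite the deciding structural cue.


Best approach: telescoping — the piece each term subtracts is 1/(u*(-4 + 6) + 2) advanced by one index, and it reappears with a plus sign leading the following term — the sum collapses to its boundary terms.


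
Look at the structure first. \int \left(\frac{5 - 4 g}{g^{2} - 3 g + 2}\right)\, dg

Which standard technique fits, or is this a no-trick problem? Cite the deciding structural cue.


Diagnosis: partial fractions — a proper rational integrand whose denominator splits into simpler factors — decompose into partial fractions first.


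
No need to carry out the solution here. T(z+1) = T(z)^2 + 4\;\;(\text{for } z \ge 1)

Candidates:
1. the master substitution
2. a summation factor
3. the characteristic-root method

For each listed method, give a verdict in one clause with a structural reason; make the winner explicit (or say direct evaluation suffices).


Verdict: no special technique — the map from one term to the next is curved, not linear, so linear closed-form machinery does not attach.
- the master substitution — no fixed divisor shrinks the index between calls.
- a summation factor — the recursion is nonlinear — outside the first-order linear family a summation factor addresses.
- the characteristic-root method — the recursion is nonlinear in the sequence values, so no linear-modes ansatz applies.


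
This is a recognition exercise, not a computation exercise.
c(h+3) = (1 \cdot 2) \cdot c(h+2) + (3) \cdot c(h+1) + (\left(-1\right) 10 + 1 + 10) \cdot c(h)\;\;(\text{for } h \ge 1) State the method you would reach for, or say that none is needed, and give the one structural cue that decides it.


Verdict: the characteristic-root method — every coefficient is a fixed number and the forcing is zero — substitute r^h and read off the root equation.


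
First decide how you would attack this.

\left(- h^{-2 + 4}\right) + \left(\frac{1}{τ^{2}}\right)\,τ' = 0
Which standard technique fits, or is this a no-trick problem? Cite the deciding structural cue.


Technique: separation of variables — the derivative equals a pure function of h (namely h^{-2 + 4}) times a pure function of τ (namely τ^{2}); divide and integrate each side. The equation is exact as it stands too — a potential function exists — though separation reads the split structure directly.


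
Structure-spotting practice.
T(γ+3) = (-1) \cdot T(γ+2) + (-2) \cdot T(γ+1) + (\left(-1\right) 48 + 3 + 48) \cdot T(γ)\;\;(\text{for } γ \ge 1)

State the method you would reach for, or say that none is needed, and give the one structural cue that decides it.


Best approach: the characteristic-root method — linear, homogeneous, constant coefficients: solutions of the form r^γ exist — find the roots of the characteristic polynomial.


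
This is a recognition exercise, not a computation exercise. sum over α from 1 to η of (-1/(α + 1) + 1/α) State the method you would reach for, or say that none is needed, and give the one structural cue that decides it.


Technique: telescoping — the summand is built as 1/α minus its own successor — adjacent terms annihilate down the line.


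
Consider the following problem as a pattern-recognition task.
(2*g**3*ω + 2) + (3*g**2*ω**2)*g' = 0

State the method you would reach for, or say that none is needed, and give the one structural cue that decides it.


Technique: the exact-equation method — 2*g**3*ω + 2 and 3*g**2*ω**2 pass the exactness check on the nose, so no integrating factor in ω or g is needed at all.


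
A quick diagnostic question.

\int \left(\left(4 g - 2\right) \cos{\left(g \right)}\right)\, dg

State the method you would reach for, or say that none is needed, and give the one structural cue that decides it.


Verdict: integration by parts — differentiate 4 g - 2, integrate \cos{\left(g \right)}: each pass lowers the polynomial degree, so parts terminates.


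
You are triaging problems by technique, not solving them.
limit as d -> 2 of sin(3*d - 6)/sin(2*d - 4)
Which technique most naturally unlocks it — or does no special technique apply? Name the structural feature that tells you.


Diagnosis: l'Hôpital's rule (0/0) — both numerator and denominator vanish at 2: the genuine 0/0 indeterminate that l'Hôpital exists for. Known elementary limits would finish this too — the rule just bypasses the case analysis.
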